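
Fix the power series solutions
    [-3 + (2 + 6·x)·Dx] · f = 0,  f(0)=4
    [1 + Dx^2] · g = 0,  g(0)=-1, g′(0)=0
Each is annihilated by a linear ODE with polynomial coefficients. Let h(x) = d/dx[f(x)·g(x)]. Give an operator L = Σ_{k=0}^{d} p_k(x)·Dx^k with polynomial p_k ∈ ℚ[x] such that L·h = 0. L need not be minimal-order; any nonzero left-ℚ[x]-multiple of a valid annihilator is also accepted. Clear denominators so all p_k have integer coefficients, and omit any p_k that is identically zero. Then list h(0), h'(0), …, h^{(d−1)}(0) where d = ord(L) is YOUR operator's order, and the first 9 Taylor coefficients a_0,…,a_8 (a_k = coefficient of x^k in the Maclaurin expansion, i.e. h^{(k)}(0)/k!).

f: a_k = 4, 6, -9/2, 27/4, -405/32, 1701/64, -15309/256, 72171/512, -2814669/8192, …
g: a_k = -1, 0, 1/2, 0, -1/24, 0, 1/720, 0, -1/40320, …
f·g: L₀ = L_f ⊗_s L_g, ord ≤ 1·2.
h₀' ⇒ L via d/dx closure of L₀.
L = (133 + 2352·x + 4104·x^2 + 1728·x^3 + 1296·x^4) + (276 + 540·x - 1296·x^2 - 1296·x^3)·Dx + (124 + 840·x + 1836·x^2 + 1728·x^3 + 1296·x^4)·Dx^2  (order 2).
h: a_k = -6, 13, -45/4, 983/24, -7505/64, 618229/1920, -6878207/7680, 810807791/322560, -4075029579/573440, …
ICs: h(0) = -6, h′(0) = 13.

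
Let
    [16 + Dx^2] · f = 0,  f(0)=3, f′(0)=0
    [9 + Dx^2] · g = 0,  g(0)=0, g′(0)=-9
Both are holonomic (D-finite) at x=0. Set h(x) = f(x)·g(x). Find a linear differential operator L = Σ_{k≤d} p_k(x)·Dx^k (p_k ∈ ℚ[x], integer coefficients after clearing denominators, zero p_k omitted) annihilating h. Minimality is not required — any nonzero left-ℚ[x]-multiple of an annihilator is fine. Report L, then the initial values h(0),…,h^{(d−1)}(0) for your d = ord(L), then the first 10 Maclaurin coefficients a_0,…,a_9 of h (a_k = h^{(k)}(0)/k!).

L = 49 + 50·Dx^2 + Dx^4  (order 4).
h: a_k = 0, -27, 0, 513/2, 0, -25209/40, 0, 411771/560, 0, -2241867/4480, …
ICs: h(0) = 0, h′(0) = -27, h′′(0) = 0, h′′′(0) = 1539.

f: a_k = 3, 0, -24, 0, 32, 0, -256/15, 0, 512/105, 0, …
g: a_k = 0, -9, 0, 27/2, 0, -243/40, 0, 729/560, 0, -729/4480, …
L₀ := L_f ⊗_s L_g (sym. prod.), ord ≤ 4.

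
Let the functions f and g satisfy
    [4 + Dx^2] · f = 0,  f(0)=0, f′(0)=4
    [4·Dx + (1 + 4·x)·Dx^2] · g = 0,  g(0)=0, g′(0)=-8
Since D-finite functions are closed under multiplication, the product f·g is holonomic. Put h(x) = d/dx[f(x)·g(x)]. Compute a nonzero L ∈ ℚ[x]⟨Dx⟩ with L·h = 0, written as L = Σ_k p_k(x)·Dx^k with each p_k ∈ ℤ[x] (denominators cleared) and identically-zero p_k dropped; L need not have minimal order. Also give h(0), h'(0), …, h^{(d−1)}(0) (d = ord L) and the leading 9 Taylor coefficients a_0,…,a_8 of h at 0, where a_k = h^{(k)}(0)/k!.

f: a_k = 0, 4, 0, -8/3, 0, 8/15, 0, -16/315, 0, …
g: a_k = 0, -8, 16, -128/3, 128, -2048/5, 4096/3, -32768/7, 16384, …
L₀ := L_f ⊗_s L_g (sym. prod.), ord ≤ 4.
Derive L from L₀ (diff closure).
L = (-832 - 992·x - 5568·x^2 - 12288·x^3 - 2048·x^4 + 24576·x^5 + 16384·x^6) + (-264 - 1568·x - 2560·x^2 + 10240·x^4 + 8192·x^5)·Dx + (-220 - 368·x - 1760·x^2 - 3072·x^3 + 2048·x^4 + 12288·x^5 + 8192·x^6)·Dx^2 + (-66 - 392·x - 640·x^2 + 2560·x^4 + 2048·x^5)·Dx^3 + (-3 - 30·x - 92·x^2 + 640·x^4 + 1536·x^5 + 1024·x^6)·Dx^4  (order 4).
h: a_k = 0, -64, 192, -1792/3, 7040/3, -27520/3, 538496/15, -44489728/315, 19518208/35, …
ICs: h(0) = 0, h′(0) = -64, h′′(0) = 384, h′′′(0) = -3584.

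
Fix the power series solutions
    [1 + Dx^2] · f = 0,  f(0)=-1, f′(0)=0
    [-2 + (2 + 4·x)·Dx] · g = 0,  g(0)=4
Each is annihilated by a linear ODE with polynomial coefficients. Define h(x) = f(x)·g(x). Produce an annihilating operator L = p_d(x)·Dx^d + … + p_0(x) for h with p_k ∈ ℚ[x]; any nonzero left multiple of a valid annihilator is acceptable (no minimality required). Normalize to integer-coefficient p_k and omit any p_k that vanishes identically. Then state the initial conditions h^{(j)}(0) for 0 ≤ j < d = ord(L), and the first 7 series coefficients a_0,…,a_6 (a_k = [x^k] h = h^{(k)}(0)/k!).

f: a_k = -1, 0, 1/2, 0, -1/24, 0, 1/720, …
g: a_k = 4, 4, -2, 2, -5/2, 7/2, -21/4, …
Sym-product of L_f,L_g gives L₀ (≤ ord 2).
L = (4 + 4·x + 4·x^2) + (-2 - 4·x)·Dx + (1 + 4·x + 4·x^2)·Dx^2  (order 2).
h: a_k = -4, -4, 4, 0, 4/3, -8/3, 184/45, …
ICs: h(0) = -4, h′(0) = -4.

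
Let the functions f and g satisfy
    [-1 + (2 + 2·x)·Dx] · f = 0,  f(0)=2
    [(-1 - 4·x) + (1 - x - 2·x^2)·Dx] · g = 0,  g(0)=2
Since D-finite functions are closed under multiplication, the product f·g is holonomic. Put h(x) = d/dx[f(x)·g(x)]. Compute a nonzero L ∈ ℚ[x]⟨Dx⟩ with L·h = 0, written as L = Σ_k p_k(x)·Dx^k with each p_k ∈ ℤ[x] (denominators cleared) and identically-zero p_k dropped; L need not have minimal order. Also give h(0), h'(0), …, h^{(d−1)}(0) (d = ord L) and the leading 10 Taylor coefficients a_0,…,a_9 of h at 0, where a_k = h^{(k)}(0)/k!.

L = (9 + 20·x + 20·x^2) + (-2 - 2·x + 8·x^2 + 8·x^3)·Dx  (order 1).
h: a_k = 6, 27, 309/4, 1683/8, 33345/64, 160749/128, 1497321/512, 6851331/1024, 246538521/16384, 1095957705/32768, …
ICs: h(0) = 6.

f: a_k = 2, 1, -1/4, 1/8, -5/64, 7/128, -21/512, 33/1024, -429/16384, 715/32768, …
g: a_k = 2, 2, 6, 10, 22, 42, 86, 170, 342, 682, …
h₀=f·g: eliminate ⇒ L₀, order ≤ 1·1.
h₀' ⇒ L via d/dx closure of L₀.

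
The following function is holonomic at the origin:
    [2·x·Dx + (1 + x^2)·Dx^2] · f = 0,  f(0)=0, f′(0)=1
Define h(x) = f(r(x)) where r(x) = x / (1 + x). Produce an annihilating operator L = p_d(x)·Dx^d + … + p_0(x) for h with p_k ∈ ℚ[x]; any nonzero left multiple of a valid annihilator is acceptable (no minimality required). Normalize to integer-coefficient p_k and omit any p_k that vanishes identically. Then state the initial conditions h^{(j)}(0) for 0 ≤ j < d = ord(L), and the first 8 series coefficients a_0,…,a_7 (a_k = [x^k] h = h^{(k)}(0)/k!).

L = (2 + 4·x)·Dx + (1 + 2·x + 2·x^2)·Dx^2  (order 2).
h: a_k = 0, 1, -1, 2/3, 0, -4/5, 4/3, -8/7, …
ICs: h(0) = 0, h′(0) = 1.

f: a_k = 0, 1, 0, -1/3, 0, 1/5, 0, -1/7, …
f∘r: x↦r, Dx↦Dx/r' in L_f ⇒ L₀.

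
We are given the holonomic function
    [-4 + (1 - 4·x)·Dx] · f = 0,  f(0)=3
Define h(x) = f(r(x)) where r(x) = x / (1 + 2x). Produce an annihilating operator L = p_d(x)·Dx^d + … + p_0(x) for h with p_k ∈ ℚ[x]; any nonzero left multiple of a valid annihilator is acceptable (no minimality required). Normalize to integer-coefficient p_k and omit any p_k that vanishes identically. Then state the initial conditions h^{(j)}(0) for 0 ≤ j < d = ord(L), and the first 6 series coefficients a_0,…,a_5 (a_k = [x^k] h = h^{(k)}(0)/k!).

L = 4 + (-1 + 4·x^2)·Dx  (order 1).
h: a_k = 3, 12, 24, 48, 96, 192, …
ICs: h(0) = 3.

f: a_k = 3, 12, 48, 192, 768, 3072, …
f∘r: x↦r, Dx↦Dx/r' in L_f ⇒ L₀.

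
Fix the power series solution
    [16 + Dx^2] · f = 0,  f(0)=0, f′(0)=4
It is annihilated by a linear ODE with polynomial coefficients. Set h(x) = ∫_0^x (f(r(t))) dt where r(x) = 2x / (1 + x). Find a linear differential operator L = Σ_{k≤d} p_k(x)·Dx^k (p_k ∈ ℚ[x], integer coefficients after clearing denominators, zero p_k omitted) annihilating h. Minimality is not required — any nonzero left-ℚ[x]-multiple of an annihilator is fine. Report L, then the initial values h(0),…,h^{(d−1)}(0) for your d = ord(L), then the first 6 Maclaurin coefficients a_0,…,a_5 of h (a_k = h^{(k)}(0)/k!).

f: a_k = 0, 4, 0, -32/3, 0, 128/15, …
f∘r: x↦r, Dx↦Dx/r' in L_f ⇒ L₀.
h=∫₀ˣh₀: take L = L₀·Dx.
L = 64·Dx + (2 + 6·x + 6·x^2 + 2·x^3)·Dx^2 + (1 + 4·x + 6·x^2 + 4·x^3 + x^4)·Dx^3  (order 3).
h: a_k = 0, 0, 4, -8/3, -58/3, 248/5, …
ICs: h(0) = 0, h′(0) = 0, h′′(0) = 8.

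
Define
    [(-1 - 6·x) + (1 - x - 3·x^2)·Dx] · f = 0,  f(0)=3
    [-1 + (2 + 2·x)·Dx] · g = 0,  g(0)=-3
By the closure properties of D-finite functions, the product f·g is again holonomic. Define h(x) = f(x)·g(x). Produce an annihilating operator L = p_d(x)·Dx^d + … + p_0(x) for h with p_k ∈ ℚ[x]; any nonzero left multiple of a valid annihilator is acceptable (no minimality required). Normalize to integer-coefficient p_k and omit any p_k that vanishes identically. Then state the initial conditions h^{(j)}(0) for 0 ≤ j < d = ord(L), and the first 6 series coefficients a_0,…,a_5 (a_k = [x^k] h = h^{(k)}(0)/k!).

f: a_k = 3, 3, 12, 21, 57, 120, …
g: a_k = -3, -3/2, 3/8, -3/16, 15/128, -21/256, …
f·g: L₀ = L_f ⊗_s L_g, ord ≤ 1·1.
L = (3 + 13·x + 9·x^2) + (-2 + 8·x^2 + 6·x^3)·Dx  (order 1).
h: a_k = -9, -27/2, -315/8, -1287/16, -25371/128, -112581/256, …
ICs: h(0) = -9.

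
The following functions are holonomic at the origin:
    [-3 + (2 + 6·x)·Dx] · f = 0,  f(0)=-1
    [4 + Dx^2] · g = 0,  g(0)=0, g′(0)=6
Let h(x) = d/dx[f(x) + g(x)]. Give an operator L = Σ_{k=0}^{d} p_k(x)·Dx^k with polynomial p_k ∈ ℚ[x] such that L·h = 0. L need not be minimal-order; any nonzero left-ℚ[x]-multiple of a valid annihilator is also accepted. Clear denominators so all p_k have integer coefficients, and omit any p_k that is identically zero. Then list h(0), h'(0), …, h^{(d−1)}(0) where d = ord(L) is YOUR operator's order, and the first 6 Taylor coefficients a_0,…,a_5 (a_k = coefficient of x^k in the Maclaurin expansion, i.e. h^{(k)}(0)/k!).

L = (-1812 - 1152·x - 1728·x^2) + (-344 - 1800·x - 3456·x^2 - 3456·x^3)·Dx + (-453 - 288·x - 432·x^2)·Dx^2 + (-86 - 450·x - 864·x^2 - 864·x^3)·Dx^3  (order 3).
h: a_k = 9/2, 9/4, -273/16, 405/32, -7481/256, 45927/512, …
ICs: h(0) = 9/2, h′(0) = 9/4, h′′(0) = -273/8.

f: a_k = -1, -3/2, 9/8, -27/16, 405/128, -1701/256, …
g: a_k = 0, 6, 0, -4, 0, 4/5, …
f+g: L₀ = lclm(L_f,L_g), ord ≤ 1+2.
Derive L from L₀ (diff closure).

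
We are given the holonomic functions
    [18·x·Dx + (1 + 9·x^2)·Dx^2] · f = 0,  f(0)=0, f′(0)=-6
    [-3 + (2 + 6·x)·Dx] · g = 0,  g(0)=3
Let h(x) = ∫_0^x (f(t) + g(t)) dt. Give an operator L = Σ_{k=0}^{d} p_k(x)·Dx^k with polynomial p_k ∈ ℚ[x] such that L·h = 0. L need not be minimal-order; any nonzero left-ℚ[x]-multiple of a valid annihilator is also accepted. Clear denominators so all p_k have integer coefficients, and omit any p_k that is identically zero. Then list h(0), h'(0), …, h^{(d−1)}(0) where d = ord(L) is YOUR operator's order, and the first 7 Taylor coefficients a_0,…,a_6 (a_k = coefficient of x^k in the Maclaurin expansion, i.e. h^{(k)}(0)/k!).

f: a_k = 0, -6, 0, 18, 0, -486/5, 0, …
g: a_k = 3, 9/2, -27/8, 81/16, -1215/128, 5103/256, -45927/1024, …
f+g: L₀ = lclm(L_f,L_g), ord ≤ 2+1.
h=∫h₀ ⇒ L = L₀·Dx.
L = (-36 - 270·x + 972·x^2 + 1458·x^3)·Dx^2 + (-33 - 144·x + 270·x^2 + 3888·x^3 + 5103·x^4)·Dx^3 + (-2 + 18·x + 108·x^2 + 324·x^3 + 1134·x^4 + 1458·x^5)·Dx^4  (order 4).
h: a_k = 0, 3, -3/4, -9/8, 369/64, -243/128, -32967/2560, …
ICs: h(0) = 0, h′(0) = 3, h′′(0) = -3/2, h′′′(0) = -27/4.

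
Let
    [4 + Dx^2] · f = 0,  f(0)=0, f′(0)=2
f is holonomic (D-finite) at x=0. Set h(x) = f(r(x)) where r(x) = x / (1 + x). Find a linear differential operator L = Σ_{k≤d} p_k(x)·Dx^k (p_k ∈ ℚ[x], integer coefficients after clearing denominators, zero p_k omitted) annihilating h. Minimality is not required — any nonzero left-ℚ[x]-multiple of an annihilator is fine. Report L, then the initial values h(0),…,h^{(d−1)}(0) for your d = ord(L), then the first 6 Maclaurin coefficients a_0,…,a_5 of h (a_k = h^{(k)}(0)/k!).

L = 4 + (2 + 6·x + 6·x^2 + 2·x^3)·Dx + (1 + 4·x + 6·x^2 + 4·x^3 + x^4)·Dx^2  (order 2).
h: a_k = 0, 2, -2, 2/3, 2, -86/15, …
ICs: h(0) = 0, h′(0) = 2.

f: a_k = 0, 2, 0, -4/3, 0, 4/15, …
Change of var in L_f (x↦r) gives L₀.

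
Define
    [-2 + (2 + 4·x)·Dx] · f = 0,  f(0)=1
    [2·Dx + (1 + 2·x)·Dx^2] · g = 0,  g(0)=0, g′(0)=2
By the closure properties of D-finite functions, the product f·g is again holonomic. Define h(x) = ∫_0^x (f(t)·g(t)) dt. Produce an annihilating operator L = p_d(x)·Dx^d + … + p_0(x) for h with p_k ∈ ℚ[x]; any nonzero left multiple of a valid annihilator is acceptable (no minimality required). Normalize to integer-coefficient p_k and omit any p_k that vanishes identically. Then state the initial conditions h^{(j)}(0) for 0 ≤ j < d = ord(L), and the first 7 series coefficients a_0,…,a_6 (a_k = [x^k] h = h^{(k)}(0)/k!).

f: a_k = 1, 1, -1/2, 1/2, -5/8, 7/8, -21/16, …
g: a_k = 0, 2, -2, 8/3, -4, 32/5, -32/3, …
Sym-product of L_f,L_g gives L₀ (≤ ord 2).
h=∫h₀ ⇒ L = L₀·Dx.
L = Dx + (1 + 4·x + 4·x^2)·Dx^3  (order 3).
h: a_k = 0, 0, 1, 0, -1/12, 2/15, -71/360, …
ICs: h(0) = 0, h′(0) = 0, h′′(0) = 2.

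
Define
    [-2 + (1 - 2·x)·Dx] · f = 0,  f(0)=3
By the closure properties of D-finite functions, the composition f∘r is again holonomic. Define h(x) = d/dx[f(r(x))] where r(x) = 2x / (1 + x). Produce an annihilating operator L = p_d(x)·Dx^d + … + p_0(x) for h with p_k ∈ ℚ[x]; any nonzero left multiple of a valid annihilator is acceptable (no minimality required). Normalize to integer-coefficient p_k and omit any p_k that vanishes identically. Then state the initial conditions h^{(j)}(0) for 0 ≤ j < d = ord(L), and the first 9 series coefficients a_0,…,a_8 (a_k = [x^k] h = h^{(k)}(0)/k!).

L = 6 + (-1 + 3·x)·Dx  (order 1).
h: a_k = 12, 72, 324, 1296, 4860, 17496, 61236, 209952, 708588, …
ICs: h(0) = 12.

f: a_k = 3, 6, 12, 24, 48, 96, 192, 384, 768, …
L₀ from L_f via x↦r, Dx↦r'^{-1}Dx.
Derive L from L₀ (diff closure).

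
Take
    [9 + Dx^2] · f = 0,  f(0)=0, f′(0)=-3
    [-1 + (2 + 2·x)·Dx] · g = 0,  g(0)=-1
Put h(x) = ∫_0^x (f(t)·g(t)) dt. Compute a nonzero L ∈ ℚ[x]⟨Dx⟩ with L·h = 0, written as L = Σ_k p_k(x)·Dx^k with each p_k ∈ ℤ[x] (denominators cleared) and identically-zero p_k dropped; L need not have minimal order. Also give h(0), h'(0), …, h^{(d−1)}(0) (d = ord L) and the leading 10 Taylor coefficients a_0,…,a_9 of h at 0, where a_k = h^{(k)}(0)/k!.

f: a_k = 0, -3, 0, 9/2, 0, -81/40, 0, 243/560, 0, -243/4480, …
g: a_k = -1, -1/2, 1/8, -1/16, 5/128, -7/256, 21/1024, -33/2048, 429/32768, -715/65536, …
f·g: L₀ = L_f ⊗_s L_g, ord ≤ 2·1.
h=∫h₀ ⇒ L = L₀·Dx.
L = (39 + 72·x + 36·x^2)·Dx + (-4 - 4·x)·Dx^2 + (4 + 8·x + 4·x^2)·Dx^3  (order 3).
h: a_k = 0, 0, 3/2, 1/2, -39/32, -33/80, 527/1280, 1041/8960, -20529/286720, -263/14336, …
ICs: h(0) = 0, h′(0) = 0, h′′(0) = 3.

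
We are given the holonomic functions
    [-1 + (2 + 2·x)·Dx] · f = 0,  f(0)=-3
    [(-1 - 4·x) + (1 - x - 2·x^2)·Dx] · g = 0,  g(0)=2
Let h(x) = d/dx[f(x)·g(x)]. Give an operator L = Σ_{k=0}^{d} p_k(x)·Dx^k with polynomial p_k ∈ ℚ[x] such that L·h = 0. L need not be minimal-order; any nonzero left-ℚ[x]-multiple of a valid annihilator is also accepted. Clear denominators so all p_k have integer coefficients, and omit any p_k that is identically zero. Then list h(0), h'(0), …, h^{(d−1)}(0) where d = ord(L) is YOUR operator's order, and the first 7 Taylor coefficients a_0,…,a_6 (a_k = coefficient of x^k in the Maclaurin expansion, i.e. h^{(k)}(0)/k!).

f: a_k = -3, -3/2, 3/8, -3/16, 15/128, -21/256, 63/1024, …
g: a_k = 2, 2, 6, 10, 22, 42, 86, …
Sym-product of L_f,L_g gives L₀ (≤ ord 1).
Differentiate: ansatz ord ≤ ord L₀ ⇒ L.
L = (9 + 20·x + 20·x^2) + (-2 - 2·x + 8·x^2 + 8·x^3)·Dx  (order 1).
h: a_k = -9, -81/2, -927/8, -5049/16, -100035/128, -482247/256, -4491963/1024, …
ICs: h(0) = -9.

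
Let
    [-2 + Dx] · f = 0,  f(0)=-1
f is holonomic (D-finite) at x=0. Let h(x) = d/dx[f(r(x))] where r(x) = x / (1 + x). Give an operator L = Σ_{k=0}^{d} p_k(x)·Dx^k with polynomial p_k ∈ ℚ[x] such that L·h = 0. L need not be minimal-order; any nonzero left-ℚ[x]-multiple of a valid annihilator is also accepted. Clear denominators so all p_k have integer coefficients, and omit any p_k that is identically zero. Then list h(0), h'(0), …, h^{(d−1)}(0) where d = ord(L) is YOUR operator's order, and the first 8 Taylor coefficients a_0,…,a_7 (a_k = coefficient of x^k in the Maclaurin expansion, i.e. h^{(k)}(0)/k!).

L = -2·x + (-1 - 2·x - x^2)·Dx  (order 1).
h: a_k = -2, 0, 2, -8/3, 2, -8/15, -10/9, 256/105, …
ICs: h(0) = -2.

f: a_k = -1, -2, -2, -4/3, -2/3, -4/15, -4/45, -8/315, …
Substitute x→r, Dx→(1/r')Dx; clear ⇒ L₀.
h=h₀': d/dx-closure on L₀ ⇒ L.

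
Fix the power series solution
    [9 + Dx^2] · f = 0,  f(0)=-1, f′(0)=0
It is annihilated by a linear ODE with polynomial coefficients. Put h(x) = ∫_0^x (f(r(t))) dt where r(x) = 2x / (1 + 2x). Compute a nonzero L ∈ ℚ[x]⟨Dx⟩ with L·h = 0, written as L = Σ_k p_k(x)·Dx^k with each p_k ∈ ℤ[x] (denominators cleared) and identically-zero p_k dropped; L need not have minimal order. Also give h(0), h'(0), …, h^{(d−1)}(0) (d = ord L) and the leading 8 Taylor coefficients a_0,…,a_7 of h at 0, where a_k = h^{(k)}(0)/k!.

L = 36·Dx + (4 + 24·x + 48·x^2 + 32·x^3)·Dx^2 + (1 + 8·x + 24·x^2 + 32·x^3 + 16·x^4)·Dx^3  (order 3).
h: a_k = 0, -1, 0, 6, -18, 162/5, -24, -468/5, …
ICs: h(0) = 0, h′(0) = -1, h′′(0) = 0.

f: a_k = -1, 0, 9/2, 0, -27/8, 0, 81/80, 0, …
f∘r: x↦r, Dx↦Dx/r' in L_f ⇒ L₀.
Integrate: L := L₀·Dx.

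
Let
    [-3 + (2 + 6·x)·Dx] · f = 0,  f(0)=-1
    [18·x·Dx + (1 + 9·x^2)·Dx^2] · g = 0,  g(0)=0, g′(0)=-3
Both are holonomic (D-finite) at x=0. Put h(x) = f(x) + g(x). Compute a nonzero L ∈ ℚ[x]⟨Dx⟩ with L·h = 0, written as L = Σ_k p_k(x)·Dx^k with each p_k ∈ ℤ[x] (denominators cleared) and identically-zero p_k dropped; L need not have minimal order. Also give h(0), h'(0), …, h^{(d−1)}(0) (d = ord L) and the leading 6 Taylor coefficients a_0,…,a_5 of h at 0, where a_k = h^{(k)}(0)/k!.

f: a_k = -1, -3/2, 9/8, -27/16, 405/128, -1701/256, …
g: a_k = 0, -3, 0, 9, 0, -243/5, …
Weyl lclm of L_f,L_g ⇒ L₀ (ord ≤ 3).
L = (-36 - 270·x + 972·x^2 + 1458·x^3)·Dx + (-33 - 144·x + 270·x^2 + 3888·x^3 + 5103·x^4)·Dx^2 + (-2 + 18·x + 108·x^2 + 324·x^3 + 1134·x^4 + 1458·x^5)·Dx^3  (order 3).
h: a_k = -1, -9/2, 9/8, 117/16, 405/128, -70713/1280, …
ICs: h(0) = -1, h′(0) = -9/2, h′′(0) = 9/4.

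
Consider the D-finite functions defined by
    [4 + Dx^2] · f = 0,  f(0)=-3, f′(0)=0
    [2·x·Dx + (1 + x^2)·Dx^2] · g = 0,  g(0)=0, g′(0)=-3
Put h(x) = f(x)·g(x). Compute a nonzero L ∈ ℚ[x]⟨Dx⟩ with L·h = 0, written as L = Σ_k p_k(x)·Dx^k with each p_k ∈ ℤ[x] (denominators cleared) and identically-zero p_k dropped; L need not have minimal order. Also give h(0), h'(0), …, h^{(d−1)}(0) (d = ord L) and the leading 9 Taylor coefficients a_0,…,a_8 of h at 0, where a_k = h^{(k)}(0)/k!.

f: a_k = -3, 0, 6, 0, -2, 0, 4/15, 0, -2/105, …
g: a_k = 0, -3, 0, 1, 0, -3/5, 0, 3/7, 0, …
Product ⇒ symmetric product L₀, ord ≤ 4.
L = (160 + 464·x^2 + 464·x^4 + 256·x^6 + 64·x^8) + (96·x + 224·x^3 + 192·x^5 + 64·x^7)·Dx + (60 + 188·x^2 + 216·x^4 + 128·x^6 + 32·x^8)·Dx^2 + (24·x + 56·x^3 + 48·x^5 + 16·x^7)·Dx^3 + (5 + 18·x^2 + 25·x^4 + 16·x^6 + 4·x^8)·Dx^4  (order 4).
h: a_k = 0, 9, 0, -21, 0, 69/5, 0, -269/35, 0, …
ICs: h(0) = 0, h′(0) = 9, h′′(0) = 0, h′′′(0) = -126.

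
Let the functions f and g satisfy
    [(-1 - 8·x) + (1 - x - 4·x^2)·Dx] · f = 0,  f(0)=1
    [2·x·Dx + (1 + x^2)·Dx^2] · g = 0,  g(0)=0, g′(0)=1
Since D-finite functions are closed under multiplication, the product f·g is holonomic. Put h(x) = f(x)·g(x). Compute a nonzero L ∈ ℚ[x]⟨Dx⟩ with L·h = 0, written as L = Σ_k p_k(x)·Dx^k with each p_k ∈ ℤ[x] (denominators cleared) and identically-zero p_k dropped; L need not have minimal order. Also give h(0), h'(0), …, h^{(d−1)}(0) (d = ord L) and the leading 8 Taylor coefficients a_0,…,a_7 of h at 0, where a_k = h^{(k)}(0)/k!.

f: a_k = 1, 1, 5, 9, 29, 65, 181, 441, …
g: a_k = 0, 1, 0, -1/3, 0, 1/5, 0, -1/7, …
h₀=f·g: eliminate ⇒ L₀, order ≤ 1·2.
L = (8 + 2·x + 24·x^2) + (2 + 14·x + 4·x^2 + 24·x^3)·Dx + (-1 + x + 3·x^2 + x^3 + 4·x^4)·Dx^2  (order 2).
h: a_k = 0, 1, 1, 14/3, 26/3, 413/15, 311/5, 3616/21, …
ICs: h(0) = 0, h′(0) = 1.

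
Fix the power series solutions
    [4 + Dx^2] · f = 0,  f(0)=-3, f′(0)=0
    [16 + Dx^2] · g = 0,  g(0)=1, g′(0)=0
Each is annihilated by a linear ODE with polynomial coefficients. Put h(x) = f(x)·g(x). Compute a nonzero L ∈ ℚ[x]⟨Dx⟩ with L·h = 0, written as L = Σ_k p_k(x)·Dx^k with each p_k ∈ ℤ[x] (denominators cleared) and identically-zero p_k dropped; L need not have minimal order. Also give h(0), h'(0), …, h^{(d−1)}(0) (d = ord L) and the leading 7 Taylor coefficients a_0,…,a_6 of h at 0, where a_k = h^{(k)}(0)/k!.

L = 144 + 40·Dx^2 + Dx^4  (order 4).
h: a_k = -3, 0, 30, 0, -82, 0, 292/3, …
ICs: h(0) = -3, h′(0) = 0, h′′(0) = 60, h′′′(0) = 0.

f: a_k = -3, 0, 6, 0, -2, 0, 4/15, …
g: a_k = 1, 0, -8, 0, 32/3, 0, -256/45, …
Product ⇒ symmetric product L₀, ord ≤ 4.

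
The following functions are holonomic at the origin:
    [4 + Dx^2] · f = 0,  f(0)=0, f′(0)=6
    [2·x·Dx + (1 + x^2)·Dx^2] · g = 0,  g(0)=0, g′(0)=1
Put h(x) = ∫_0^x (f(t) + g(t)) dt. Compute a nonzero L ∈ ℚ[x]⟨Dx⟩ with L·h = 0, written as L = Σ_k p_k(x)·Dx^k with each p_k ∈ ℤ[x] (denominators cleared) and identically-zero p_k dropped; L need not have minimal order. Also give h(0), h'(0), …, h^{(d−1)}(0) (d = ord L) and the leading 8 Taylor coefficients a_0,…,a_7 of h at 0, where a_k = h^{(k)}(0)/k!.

L = (-32·x + 80·x^3 + 16·x^5)·Dx^2 + (4 + 32·x^2 + 36·x^4 + 8·x^6)·Dx^3 + (-8·x + 20·x^3 + 4·x^5)·Dx^4 + (1 + 8·x^2 + 9·x^4 + 2·x^6)·Dx^5  (order 5).
h: a_k = 0, 0, 7/2, 0, -13/12, 0, 1/6, 0, …
ICs: h(0) = 0, h′(0) = 0, h′′(0) = 7, h′′′(0) = 0, h′′′′(0) = -26.

f: a_k = 0, 6, 0, -4, 0, 4/5, 0, -8/105, …
g: a_k = 0, 1, 0, -1/3, 0, 1/5, 0, -1/7, …
f+g: L₀ = lclm(L_f,L_g), ord ≤ 2+2.
∫: right-multiply L₀ by Dx.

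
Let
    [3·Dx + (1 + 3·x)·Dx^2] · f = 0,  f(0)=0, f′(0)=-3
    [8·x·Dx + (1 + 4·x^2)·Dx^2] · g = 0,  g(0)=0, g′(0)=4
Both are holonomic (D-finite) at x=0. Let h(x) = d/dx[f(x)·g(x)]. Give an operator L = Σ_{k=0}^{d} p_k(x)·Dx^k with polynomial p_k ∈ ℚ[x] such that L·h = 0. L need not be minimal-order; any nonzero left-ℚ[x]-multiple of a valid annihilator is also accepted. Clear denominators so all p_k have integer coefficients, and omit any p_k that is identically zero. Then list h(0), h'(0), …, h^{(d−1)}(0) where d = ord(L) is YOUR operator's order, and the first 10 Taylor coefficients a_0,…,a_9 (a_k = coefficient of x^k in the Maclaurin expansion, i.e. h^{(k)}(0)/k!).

L = (1632 + 8496·x + 23040·x^2 + 110016·x^3 + 207360·x^4 + 269568·x^5 + 82944·x^7) + (418 + 6672·x + 44112·x^2 + 151488·x^3 + 393984·x^4 + 642816·x^5 + 725760·x^6 + 82944·x^7 + 290304·x^8)·Dx + (204 + 1844·x + 12096·x^2 + 47408·x^3 + 122880·x^4 + 240192·x^5 + 331776·x^6 + 361728·x^7 + 82944·x^8 + 165888·x^9)·Dx^2 + (25 + 246·x + 1217·x^2 + 4128·x^3 + 10624·x^4 + 22080·x^5 + 34272·x^6 + 41472·x^7 + 43776·x^8 + 13824·x^9 + 20736·x^10)·Dx^3  (order 3).
h: a_k = 0, -24, 54, -80, 285, -5544/5, 15246/5, -7968, 1718091/70, -8101784/105, …
ICs: h(0) = 0, h′(0) = -24, h′′(0) = 108.

f: a_k = 0, -3, 9/2, -9, 81/4, -243/5, 243/2, -2187/7, 6561/8, -2187, …
g: a_k = 0, 4, 0, -16/3, 0, 64/5, 0, -256/7, 0, 1024/9, …
Sym-product of L_f,L_g gives L₀ (≤ ord 4).
h=h₀': d/dx-closure on L₀ ⇒ L.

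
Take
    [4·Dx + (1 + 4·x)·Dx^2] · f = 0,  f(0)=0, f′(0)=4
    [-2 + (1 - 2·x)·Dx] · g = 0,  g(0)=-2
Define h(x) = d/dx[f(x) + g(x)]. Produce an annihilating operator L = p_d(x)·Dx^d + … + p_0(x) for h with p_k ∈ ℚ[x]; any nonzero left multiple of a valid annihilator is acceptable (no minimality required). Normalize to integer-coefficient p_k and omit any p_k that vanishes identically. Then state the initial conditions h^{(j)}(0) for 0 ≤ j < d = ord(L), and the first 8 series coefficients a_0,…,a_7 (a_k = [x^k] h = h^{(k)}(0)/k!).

L = (-28 - 16·x) + (1 - 40·x - 32·x^2)·Dx + (1 + 3·x - 6·x^2 - 8·x^3)·Dx^2  (order 2).
h: a_k = 0, -32, 16, -384, 704, -4864, 14592, -69632, …
ICs: h(0) = 0, h′(0) = -32.

f: a_k = 0, 4, -8, 64/3, -64, 1024/5, -2048/3, 16384/7, …
g: a_k = -2, -4, -8, -16, -32, -64, -128, -256, …
Weyl lclm of L_f,L_g ⇒ L₀ (ord ≤ 3).
h=h₀': d/dx-closure on L₀ ⇒ L.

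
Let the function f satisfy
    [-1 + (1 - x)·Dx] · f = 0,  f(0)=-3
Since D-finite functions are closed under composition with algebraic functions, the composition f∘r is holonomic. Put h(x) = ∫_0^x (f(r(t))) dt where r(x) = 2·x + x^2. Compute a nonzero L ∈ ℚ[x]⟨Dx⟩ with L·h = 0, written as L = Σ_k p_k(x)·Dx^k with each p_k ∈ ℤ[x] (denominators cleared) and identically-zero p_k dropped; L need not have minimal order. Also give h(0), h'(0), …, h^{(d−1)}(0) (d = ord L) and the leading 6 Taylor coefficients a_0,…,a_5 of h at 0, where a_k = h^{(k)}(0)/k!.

L = (2 + 2·x)·Dx + (-1 + 2·x + x^2)·Dx^2  (order 2).
h: a_k = 0, -3, -3, -5, -9, -87/5, …
ICs: h(0) = 0, h′(0) = -3.

f: a_k = -3, -3, -3, -3, -3, -3, …
Change of var in L_f (x↦r) gives L₀.
h=∫₀ˣh₀: take L = L₀·Dx.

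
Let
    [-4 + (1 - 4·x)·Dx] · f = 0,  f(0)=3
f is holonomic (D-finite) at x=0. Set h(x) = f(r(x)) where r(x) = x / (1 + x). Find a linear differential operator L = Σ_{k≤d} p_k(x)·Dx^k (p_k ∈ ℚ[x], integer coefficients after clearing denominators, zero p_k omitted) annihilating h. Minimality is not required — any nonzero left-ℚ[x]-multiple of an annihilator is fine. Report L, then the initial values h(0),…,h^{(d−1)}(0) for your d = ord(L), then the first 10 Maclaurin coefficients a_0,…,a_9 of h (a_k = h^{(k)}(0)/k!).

f: a_k = 3, 12, 48, 192, 768, 3072, 12288, 49152, 196608, 786432, …
Change of var in L_f (x↦r) gives L₀.
L = 4 + (-1 + 2·x + 3·x^2)·Dx  (order 1).
h: a_k = 3, 12, 36, 108, 324, 972, 2916, 8748, 26244, 78732, …
ICs: h(0) = 3.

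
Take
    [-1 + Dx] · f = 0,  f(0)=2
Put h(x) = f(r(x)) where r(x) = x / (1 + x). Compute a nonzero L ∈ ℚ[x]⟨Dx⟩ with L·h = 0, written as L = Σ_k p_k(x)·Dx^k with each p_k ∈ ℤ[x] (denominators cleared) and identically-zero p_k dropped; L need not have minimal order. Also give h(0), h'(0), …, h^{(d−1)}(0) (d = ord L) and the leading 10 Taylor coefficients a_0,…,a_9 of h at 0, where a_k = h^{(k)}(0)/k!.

L = -1 + (1 + 2·x + x^2)·Dx  (order 1).
h: a_k = 2, 2, -1, 1/3, 1/12, -19/60, 151/360, -1091/2520, 7841/20160, -56519/181440, …
ICs: h(0) = 2.

f: a_k = 2, 2, 1, 1/3, 1/12, 1/60, 1/360, 1/2520, 1/20160, 1/181440, …
Substitute x→r, Dx→(1/r')Dx; clear ⇒ L₀.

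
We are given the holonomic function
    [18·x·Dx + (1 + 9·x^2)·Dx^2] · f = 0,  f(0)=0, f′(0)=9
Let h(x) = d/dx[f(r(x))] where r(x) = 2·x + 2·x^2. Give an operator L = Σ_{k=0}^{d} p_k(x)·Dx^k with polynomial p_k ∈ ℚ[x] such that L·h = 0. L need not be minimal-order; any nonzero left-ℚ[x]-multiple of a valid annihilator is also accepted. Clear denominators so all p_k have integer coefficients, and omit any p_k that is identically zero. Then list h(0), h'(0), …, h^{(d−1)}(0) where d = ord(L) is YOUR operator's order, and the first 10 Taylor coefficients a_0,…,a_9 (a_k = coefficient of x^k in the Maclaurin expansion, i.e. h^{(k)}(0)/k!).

f: a_k = 0, 9, 0, -27, 0, 729/5, 0, -6561/7, 0, 6561, …
Substitute x→r, Dx→(1/r')Dx; clear ⇒ L₀.
Derive L from L₀ (diff closure).
L = (-2 + 72·x + 288·x^2 + 432·x^3 + 216·x^4) + (1 + 2·x + 36·x^2 + 144·x^3 + 180·x^4 + 72·x^5)·Dx  (order 1).
h: a_k = 18, 36, -648, -2592, 20088, 138672, -513216, -6345216, 7768224, 260387136, …
ICs: h(0) = 18.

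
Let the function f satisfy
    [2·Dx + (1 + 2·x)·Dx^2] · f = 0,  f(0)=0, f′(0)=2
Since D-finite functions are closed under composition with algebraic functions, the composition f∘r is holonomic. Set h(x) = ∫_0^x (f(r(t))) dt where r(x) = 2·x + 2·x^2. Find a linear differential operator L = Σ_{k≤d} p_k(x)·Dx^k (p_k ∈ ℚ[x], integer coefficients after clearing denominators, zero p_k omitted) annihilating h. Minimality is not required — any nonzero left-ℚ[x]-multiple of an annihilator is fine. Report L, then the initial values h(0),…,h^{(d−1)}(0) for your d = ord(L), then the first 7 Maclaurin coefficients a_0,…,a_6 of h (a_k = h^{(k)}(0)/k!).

f: a_k = 0, 2, -2, 8/3, -4, 32/5, -32/3, …
f∘r: x↦r, Dx↦Dx/r' in L_f ⇒ L₀.
∫: right-multiply L₀ by Dx.
L = 2·Dx^2 + (1 + 2·x)·Dx^3  (order 3).
h: a_k = 0, 0, 2, -4/3, 4/3, -8/5, 32/15, …
ICs: h(0) = 0, h′(0) = 0, h′′(0) = 4.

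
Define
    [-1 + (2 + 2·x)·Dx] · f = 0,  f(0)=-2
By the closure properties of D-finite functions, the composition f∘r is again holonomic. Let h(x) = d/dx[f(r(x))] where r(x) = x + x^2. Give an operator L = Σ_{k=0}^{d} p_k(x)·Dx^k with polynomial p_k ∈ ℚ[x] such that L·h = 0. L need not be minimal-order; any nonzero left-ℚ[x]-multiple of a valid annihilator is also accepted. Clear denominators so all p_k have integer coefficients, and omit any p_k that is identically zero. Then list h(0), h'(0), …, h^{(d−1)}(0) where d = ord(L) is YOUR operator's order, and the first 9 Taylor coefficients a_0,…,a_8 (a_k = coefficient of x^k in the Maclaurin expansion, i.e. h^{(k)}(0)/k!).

L = 3 + (-2 - 6·x - 6·x^2 - 4·x^3)·Dx  (order 1).
h: a_k = -1, -3/2, 9/8, -3/16, -75/128, 171/256, -147/1024, -867/2048, 17037/32768, …
ICs: h(0) = -1.

f: a_k = -2, -1, 1/4, -1/8, 5/64, -7/128, 21/512, -33/1024, 429/16384, …
f∘r: x↦r, Dx↦Dx/r' in L_f ⇒ L₀.
Derive L from L₀ (diff closure).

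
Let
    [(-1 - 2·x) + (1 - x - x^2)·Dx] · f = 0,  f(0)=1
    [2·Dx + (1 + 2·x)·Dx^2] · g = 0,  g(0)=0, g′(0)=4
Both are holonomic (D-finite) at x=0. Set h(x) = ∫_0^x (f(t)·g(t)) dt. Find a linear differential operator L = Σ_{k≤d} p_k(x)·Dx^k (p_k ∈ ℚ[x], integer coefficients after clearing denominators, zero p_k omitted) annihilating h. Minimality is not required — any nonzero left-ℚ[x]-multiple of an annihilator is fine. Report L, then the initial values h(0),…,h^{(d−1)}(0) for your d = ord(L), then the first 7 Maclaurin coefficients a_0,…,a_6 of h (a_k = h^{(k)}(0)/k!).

f: a_k = 1, 1, 2, 3, 5, 8, 13, …
g: a_k = 0, 4, -4, 16/3, -8, 64/5, -64/3, …
f·g: L₀ = L_f ⊗_s L_g, ord ≤ 1·2.
∫: right-multiply L₀ by Dx.
L = (4 + 8·x)·Dx + (10·x + 10·x^2)·Dx^2 + (-1 - x + 3·x^2 + 2·x^3)·Dx^3  (order 3).
h: a_k = 0, 0, 2, 0, 7/3, 4/15, 176/45, …
ICs: h(0) = 0, h′(0) = 0, h′′(0) = 4.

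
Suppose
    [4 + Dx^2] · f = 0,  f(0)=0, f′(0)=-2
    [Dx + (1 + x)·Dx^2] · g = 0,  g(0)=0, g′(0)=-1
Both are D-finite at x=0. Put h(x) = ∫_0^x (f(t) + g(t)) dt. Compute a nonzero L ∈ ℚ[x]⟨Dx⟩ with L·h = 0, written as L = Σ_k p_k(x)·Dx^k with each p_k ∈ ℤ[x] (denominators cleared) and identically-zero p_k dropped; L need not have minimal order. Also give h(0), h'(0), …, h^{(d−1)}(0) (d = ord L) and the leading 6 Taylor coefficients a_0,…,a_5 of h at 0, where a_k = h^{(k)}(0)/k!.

L = (20 + 16·x + 8·x^2)·Dx^2 + (12 + 28·x + 24·x^2 + 8·x^3)·Dx^3 + (5 + 4·x + 2·x^2)·Dx^4 + (3 + 7·x + 6·x^2 + 2·x^3)·Dx^5  (order 5).
h: a_k = 0, 0, -3/2, 1/6, 1/4, 1/20, …
ICs: h(0) = 0, h′(0) = 0, h′′(0) = -3, h′′′(0) = 1, h′′′′(0) = 6.

f: a_k = 0, -2, 0, 4/3, 0, -4/15, …
g: a_k = 0, -1, 1/2, -1/3, 1/4, -1/5, …
Sum ⇒ L₀ = lclm(L_f,L_g) in ℚ(x)⟨Dx⟩.
Integrate: L := L₀·Dx.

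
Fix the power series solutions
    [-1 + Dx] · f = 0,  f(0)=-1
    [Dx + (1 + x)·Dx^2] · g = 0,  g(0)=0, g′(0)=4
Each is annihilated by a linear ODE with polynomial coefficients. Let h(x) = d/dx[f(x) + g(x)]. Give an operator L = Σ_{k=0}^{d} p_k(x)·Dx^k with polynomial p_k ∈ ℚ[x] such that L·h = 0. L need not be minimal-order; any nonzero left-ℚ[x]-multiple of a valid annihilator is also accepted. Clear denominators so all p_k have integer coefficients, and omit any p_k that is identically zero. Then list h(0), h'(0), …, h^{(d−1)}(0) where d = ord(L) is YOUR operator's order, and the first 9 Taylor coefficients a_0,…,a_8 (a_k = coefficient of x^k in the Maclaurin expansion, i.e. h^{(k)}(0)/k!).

f: a_k = -1, -1, -1/2, -1/6, -1/24, -1/120, -1/720, -1/5040, -1/40320, …
g: a_k = 0, 4, -2, 4/3, -1, 4/5, -2/3, 4/7, -1/2, …
Weyl lclm of L_f,L_g ⇒ L₀ (ord ≤ 3).
Derive L from L₀ (diff closure).
L = (-3 - x) + (1 - 2·x - x^2)·Dx + (2 + 3·x + x^2)·Dx^2  (order 2).
h: a_k = 3, -5, 7/2, -25/6, 95/24, -481/120, 2879/720, -20161/5040, 161279/40320, …
ICs: h(0) = 3, h′(0) = -5.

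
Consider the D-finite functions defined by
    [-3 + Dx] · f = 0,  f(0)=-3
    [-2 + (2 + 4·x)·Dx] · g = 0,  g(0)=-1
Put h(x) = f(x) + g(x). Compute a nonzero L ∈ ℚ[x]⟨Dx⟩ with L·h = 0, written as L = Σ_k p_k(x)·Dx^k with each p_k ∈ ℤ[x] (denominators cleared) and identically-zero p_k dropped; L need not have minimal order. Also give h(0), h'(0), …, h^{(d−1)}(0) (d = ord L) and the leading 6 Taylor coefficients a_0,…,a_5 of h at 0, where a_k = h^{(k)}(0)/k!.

L = (12 + 18·x) + (-10 - 36·x - 36·x^2)·Dx + (2 + 10·x + 12·x^2)·Dx^2  (order 2).
h: a_k = -4, -10, -13, -14, -19/2, -139/20, …
ICs: h(0) = -4, h′(0) = -10.

f: a_k = -3, -9, -27/2, -27/2, -81/8, -243/40, …
g: a_k = -1, -1, 1/2, -1/2, 5/8, -7/8, …
Weyl lclm of L_f,L_g ⇒ L₀ (ord ≤ 2).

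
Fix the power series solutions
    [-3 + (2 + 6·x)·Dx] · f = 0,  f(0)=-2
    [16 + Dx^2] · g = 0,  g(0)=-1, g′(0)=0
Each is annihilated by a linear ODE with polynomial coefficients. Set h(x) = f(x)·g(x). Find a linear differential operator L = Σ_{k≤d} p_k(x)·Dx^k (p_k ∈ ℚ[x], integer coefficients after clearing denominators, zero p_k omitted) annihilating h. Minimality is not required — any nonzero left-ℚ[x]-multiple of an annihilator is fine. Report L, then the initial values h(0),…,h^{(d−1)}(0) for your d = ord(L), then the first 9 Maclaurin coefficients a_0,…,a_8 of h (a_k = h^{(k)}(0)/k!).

L = (91 + 384·x + 576·x^2) + (-12 - 36·x)·Dx + (4 + 24·x + 36·x^2)·Dx^2  (order 2).
h: a_k = 2, 3, -73/4, -165/8, 6337/192, 2341/128, -337609/23040, -259579/15360, 82369729/5160960, …
ICs: h(0) = 2, h′(0) = 3.

f: a_k = -2, -3, 9/4, -27/8, 405/64, -1701/128, 15309/512, -72171/1024, 2814669/16384, …
g: a_k = -1, 0, 8, 0, -32/3, 0, 256/45, 0, -512/315, …
f·g: L₀ = L_f ⊗_s L_g, ord ≤ 1·2.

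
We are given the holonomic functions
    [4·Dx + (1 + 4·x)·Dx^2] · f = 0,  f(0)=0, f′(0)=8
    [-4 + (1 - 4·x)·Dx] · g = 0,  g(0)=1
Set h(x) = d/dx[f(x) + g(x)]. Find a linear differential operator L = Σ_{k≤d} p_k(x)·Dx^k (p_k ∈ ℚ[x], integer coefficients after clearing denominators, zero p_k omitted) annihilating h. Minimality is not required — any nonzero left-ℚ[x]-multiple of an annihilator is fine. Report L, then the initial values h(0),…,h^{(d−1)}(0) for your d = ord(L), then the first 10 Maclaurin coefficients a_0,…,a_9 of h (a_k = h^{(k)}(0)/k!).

f: a_k = 0, 8, -16, 128/3, -128, 2048/5, -4096/3, 32768/7, -16384, 524288/9, …
g: a_k = 1, 4, 16, 64, 256, 1024, 4096, 16384, 65536, 262144, …
Sum ⇒ L₀ = lclm(L_f,L_g) in ℚ(x)⟨Dx⟩.
h₀' ⇒ L via d/dx closure of L₀.
L = (-160 - 128·x) + (-16 - 256·x - 256·x^2)·Dx + (3 + 4·x - 48·x^2 - 64·x^3)·Dx^2  (order 2).
h: a_k = 12, 0, 320, 512, 7168, 16384, 147456, 393216, 2883584, 8388608, …
ICs: h(0) = 12, h′(0) = 0.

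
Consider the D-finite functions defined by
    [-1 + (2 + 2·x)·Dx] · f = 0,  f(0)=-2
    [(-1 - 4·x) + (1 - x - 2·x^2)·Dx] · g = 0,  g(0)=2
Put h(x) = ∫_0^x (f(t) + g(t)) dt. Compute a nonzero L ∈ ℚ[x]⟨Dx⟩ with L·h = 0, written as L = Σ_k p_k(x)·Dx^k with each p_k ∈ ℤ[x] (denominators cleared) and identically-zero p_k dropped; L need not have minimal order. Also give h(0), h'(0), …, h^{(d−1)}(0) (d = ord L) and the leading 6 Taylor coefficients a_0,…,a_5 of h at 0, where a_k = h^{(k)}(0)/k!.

L = (13 + 26·x + 40·x^2)·Dx + (-25 - 69·x - 144·x^2 - 100·x^3)·Dx^2 + (2 + 20·x - 6·x^2 - 64·x^3 - 40·x^4)·Dx^3  (order 3).
h: a_k = 0, 0, 1/2, 25/12, 79/32, 1413/320, …
ICs: h(0) = 0, h′(0) = 0, h′′(0) = 1.

f: a_k = -2, -1, 1/4, -1/8, 5/64, -7/128, …
g: a_k = 2, 2, 6, 10, 22, 42, …
Weyl lclm of L_f,L_g ⇒ L₀ (ord ≤ 2).
h=∫₀ˣh₀: take L = L₀·Dx.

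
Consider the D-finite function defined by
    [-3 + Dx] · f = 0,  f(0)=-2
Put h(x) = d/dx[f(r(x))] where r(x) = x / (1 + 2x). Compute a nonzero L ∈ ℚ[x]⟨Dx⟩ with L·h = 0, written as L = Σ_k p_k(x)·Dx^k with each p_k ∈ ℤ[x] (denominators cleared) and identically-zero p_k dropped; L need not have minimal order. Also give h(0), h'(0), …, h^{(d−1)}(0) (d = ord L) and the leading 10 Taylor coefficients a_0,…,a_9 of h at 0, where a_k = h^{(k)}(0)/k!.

L = (-1 - 8·x) + (-1 - 4·x - 4·x^2)·Dx  (order 1).
h: a_k = -6, 6, 9, -51, 519/4, -4743/20, 12441/40, -45417/280, -1469691/2240, 6842211/2240, …
ICs: h(0) = -6.

f: a_k = -2, -6, -9, -9, -27/4, -81/20, -81/40, -243/280, -729/2240, -243/2240, …
Change of var in L_f (x↦r) gives L₀.
Differentiate: ansatz ord ≤ ord L₀ ⇒ L.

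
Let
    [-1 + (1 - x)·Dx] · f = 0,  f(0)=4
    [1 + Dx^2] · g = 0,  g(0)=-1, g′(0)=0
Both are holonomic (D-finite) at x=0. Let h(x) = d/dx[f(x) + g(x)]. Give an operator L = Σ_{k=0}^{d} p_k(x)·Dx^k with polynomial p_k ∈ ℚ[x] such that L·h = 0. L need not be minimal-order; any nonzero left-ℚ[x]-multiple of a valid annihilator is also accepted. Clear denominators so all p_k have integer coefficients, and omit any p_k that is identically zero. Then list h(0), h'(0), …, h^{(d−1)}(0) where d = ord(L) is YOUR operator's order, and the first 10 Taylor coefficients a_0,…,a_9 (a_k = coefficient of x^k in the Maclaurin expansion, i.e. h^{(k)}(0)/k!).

L = (26 - 4·x + 2·x^2) + (-7 + 9·x - 3·x^2 + x^3)·Dx + (26 - 4·x + 2·x^2)·Dx^2 + (-7 + 9·x - 3·x^2 + x^3)·Dx^3  (order 3).
h: a_k = 4, 9, 12, 95/6, 20, 2881/120, 28, 161279/5040, 36, 14515201/362880, …
ICs: h(0) = 4, h′(0) = 9, h′′(0) = 24.

f: a_k = 4, 4, 4, 4, 4, 4, 4, 4, 4, 4, …
g: a_k = -1, 0, 1/2, 0, -1/24, 0, 1/720, 0, -1/40320, 0, …
f+g: L₀ = lclm(L_f,L_g), ord ≤ 1+2.
h=h₀': d/dx-closure on L₀ ⇒ L.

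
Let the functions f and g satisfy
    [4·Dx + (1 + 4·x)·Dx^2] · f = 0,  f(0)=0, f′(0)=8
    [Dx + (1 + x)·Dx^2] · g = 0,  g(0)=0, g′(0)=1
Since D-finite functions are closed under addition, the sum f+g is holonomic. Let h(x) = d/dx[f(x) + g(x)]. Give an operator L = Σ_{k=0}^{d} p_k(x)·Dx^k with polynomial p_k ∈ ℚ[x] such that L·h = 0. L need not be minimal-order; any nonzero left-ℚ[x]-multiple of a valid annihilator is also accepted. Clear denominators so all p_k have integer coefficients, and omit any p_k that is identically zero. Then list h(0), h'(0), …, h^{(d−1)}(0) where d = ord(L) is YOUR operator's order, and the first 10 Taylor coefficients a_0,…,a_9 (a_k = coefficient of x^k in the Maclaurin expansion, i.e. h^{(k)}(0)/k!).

L = 8 + (10 + 16·x)·Dx + (1 + 5·x + 4·x^2)·Dx^2  (order 2).
h: a_k = 9, -33, 129, -513, 2049, -8193, 32769, -131073, 524289, -2097153, …
ICs: h(0) = 9, h′(0) = -33.

f: a_k = 0, 8, -16, 128/3, -128, 2048/5, -4096/3, 32768/7, -16384, 524288/9, …
g: a_k = 0, 1, -1/2, 1/3, -1/4, 1/5, -1/6, 1/7, -1/8, 1/9, …
f+g: L₀ = lclm(L_f,L_g), ord ≤ 2+2.
h=h₀': d/dx-closure on L₀ ⇒ L.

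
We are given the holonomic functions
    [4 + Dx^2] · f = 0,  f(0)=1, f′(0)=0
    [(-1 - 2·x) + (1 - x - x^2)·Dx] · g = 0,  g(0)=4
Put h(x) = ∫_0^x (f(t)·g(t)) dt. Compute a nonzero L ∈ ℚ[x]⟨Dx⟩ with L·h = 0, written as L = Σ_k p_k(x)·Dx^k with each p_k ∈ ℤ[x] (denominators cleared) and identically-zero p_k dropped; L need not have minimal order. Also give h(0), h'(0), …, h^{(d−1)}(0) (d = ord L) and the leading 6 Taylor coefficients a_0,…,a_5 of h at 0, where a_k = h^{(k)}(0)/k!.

f: a_k = 1, 0, -2, 0, 2/3, 0, …
g: a_k = 4, 4, 8, 12, 20, 32, …
Sym-product of L_f,L_g gives L₀ (≤ ord 2).
Integrate: L := L₀·Dx.
L = (-2 + 4·x + 4·x^2)·Dx + (2 + 4·x)·Dx^2 + (-1 + x + x^2)·Dx^3  (order 3).
h: a_k = 0, 4, 2, 0, 1, 4/3, …
ICs: h(0) = 0, h′(0) = 4, h′′(0) = 4.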